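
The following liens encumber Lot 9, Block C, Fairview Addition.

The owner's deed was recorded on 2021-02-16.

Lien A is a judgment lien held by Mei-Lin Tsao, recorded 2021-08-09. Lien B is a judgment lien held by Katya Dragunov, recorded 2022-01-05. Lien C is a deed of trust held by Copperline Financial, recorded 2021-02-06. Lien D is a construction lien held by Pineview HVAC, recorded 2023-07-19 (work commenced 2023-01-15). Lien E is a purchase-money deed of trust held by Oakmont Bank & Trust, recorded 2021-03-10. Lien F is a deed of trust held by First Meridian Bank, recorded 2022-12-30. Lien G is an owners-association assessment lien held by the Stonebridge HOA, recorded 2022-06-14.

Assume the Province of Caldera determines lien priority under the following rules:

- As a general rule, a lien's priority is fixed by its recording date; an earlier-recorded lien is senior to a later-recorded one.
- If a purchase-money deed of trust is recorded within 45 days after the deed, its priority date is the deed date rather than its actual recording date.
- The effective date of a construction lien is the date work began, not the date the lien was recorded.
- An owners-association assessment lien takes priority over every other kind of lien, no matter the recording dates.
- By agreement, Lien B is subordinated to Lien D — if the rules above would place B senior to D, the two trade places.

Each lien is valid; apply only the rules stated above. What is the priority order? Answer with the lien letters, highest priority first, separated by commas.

Adjusting effective dates: D's effective date is 2023-01-15, when work began; E's effective date is the deed date, 2021-02-16.
As an owners-association assessment lien, G is senior to every other lien.
Ordering the rest by effective date: C (2021-02-06), E (2021-02-16), A (2021-08-09), B (2022-01-05), F (2022-12-30), D (2023-01-15).
B would otherwise be senior to D, so under the subordination agreement B and D exchange positions.

G, C, E, A, D, F, B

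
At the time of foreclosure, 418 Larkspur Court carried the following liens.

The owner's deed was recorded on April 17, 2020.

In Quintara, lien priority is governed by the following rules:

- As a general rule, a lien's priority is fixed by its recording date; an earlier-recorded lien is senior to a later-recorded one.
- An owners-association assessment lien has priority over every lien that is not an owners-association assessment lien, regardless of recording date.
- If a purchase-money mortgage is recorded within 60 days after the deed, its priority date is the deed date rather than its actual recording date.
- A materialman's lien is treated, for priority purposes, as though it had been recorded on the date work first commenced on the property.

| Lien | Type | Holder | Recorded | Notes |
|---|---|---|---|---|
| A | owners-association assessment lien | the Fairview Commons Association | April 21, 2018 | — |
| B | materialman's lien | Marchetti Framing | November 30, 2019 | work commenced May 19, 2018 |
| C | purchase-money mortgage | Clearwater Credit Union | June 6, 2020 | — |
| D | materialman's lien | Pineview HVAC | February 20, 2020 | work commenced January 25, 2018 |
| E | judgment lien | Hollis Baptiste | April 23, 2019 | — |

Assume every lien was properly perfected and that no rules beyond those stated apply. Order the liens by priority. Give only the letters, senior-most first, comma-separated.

A, D, B, E, C

First, effective dates: B's effective date is May 19, 2018, when work began; C's effective date is the deed date, April 17, 2020; D is treated as recorded January 25, 2018, the work-commencement date.
A is an owners-association assessment lien and takes priority over every other lien.
The other liens, earliest effective date first: D (January 25, 2018), B (May 19, 2018), E (April 23, 2019), C (April 17, 2020).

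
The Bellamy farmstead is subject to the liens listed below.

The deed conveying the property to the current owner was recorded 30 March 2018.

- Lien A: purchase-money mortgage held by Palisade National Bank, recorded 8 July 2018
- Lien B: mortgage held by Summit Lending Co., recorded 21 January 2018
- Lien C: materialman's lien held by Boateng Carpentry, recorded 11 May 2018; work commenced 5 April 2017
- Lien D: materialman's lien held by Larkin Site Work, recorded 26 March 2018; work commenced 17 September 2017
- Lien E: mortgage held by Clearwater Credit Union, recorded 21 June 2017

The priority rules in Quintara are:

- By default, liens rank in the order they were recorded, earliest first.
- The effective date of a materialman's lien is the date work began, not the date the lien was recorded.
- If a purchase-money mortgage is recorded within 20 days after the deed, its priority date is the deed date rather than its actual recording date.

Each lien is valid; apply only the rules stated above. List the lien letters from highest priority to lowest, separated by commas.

Adjusting effective dates: A missed the 20-day window (100 days after the deed), so its recording date stands; C is treated as recorded 5 April 2017, the work-commencement date; D relates back to 17 September 2017 (work commenced).
By effective date, earliest first: C (5 April 2017), E (21 June 2017), D (17 September 2017), B (21 January 2018), A (8 July 2018).

C, E, D, B, A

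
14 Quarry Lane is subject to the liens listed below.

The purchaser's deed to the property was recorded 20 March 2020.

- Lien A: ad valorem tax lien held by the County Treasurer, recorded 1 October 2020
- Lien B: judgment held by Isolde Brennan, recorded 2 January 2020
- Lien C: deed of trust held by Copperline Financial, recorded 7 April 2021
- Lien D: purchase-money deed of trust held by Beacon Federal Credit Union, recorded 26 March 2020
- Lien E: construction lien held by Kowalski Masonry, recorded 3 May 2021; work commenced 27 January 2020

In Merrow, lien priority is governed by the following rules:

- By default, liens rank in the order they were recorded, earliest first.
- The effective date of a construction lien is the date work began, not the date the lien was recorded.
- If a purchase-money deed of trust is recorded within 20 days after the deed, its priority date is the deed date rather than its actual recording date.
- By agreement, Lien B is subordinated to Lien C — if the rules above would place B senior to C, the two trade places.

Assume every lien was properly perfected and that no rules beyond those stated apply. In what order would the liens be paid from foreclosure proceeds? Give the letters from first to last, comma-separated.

Effective dates: D was recorded within the 20-day window, so its effective date is the deed date 20 March 2020; E's effective date is 27 January 2020, when work began.
By effective date, earliest first: B (2 January 2020), E (27 January 2020), D (20 March 2020), A (1 October 2020), C (7 April 2021).
Because B would otherwise rank above C, the subordination swaps them.

C, E, D, A, B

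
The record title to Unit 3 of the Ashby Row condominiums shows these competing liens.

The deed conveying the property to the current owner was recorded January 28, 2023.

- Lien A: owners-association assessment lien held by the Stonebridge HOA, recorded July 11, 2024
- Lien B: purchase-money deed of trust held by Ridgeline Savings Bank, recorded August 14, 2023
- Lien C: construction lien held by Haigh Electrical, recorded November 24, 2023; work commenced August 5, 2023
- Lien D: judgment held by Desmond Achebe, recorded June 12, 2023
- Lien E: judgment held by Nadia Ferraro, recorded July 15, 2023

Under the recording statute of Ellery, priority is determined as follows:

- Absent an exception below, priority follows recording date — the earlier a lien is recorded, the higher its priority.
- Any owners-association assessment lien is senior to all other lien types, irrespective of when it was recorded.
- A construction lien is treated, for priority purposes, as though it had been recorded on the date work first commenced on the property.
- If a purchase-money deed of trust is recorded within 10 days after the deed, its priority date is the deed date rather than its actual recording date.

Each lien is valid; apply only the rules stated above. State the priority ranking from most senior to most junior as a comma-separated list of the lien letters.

First, effective dates: B was recorded 198 days after the deed — beyond 10 days — so no relation-back applies; C's effective date is August 5, 2023, when work began.
A is an owners-association assessment lien, so it outranks all other liens regardless of date.
Ordering the rest by effective date: D (June 12, 2023), E (July 15, 2023), C (August 5, 2023), B (August 14, 2023).

A, D, E, C, B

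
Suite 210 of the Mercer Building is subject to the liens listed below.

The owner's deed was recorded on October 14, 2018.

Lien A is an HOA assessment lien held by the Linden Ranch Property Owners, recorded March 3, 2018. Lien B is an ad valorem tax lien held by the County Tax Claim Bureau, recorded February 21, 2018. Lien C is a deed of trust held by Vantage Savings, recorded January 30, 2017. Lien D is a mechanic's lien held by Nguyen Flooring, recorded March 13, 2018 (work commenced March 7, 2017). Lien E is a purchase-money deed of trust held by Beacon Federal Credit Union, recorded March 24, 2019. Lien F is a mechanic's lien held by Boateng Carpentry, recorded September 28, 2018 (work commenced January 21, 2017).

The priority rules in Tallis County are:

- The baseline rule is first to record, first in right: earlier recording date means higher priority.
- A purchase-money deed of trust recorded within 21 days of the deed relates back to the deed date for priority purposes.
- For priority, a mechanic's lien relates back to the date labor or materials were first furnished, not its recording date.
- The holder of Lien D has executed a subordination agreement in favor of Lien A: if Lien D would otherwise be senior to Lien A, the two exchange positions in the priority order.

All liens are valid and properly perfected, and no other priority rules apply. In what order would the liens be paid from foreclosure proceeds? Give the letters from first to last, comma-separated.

Adjusting effective dates: D's effective date is March 7, 2017, when work began; E missed the 21-day window (161 days after the deed), so its recording date stands; F relates back to January 21, 2017 (work commenced).
By effective date, earliest first: F (January 21, 2017), C (January 30, 2017), D (March 7, 2017), B (February 21, 2018), A (March 3, 2018), E (March 24, 2019).
The subordination applies — D was senior to A — so D and A swap.

F, C, A, B, D, E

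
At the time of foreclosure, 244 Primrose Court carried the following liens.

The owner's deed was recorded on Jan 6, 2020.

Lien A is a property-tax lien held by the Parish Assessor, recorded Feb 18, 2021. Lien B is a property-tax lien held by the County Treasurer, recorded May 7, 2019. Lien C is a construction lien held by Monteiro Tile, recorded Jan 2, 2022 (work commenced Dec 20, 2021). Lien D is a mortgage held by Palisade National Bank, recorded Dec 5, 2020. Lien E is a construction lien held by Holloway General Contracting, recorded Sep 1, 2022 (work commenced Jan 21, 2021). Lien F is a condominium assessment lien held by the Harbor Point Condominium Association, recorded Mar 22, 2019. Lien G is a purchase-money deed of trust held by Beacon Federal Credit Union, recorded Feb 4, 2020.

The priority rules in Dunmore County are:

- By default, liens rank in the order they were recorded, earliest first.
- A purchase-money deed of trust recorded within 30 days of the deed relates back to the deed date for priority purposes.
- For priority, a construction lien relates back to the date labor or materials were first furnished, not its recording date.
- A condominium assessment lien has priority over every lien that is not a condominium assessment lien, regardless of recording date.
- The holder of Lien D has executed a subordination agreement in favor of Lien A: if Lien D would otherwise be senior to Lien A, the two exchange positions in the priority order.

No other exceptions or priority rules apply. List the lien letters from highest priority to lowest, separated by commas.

Adjusting effective dates: C relates back to Dec 20, 2021 (work commenced); E's effective date is Jan 21, 2021, when work began; G relates back to the deed date Jan 6, 2020.
F is a condominium assessment lien and takes priority over every other lien.
Ordering the rest by effective date: B (May 7, 2019), G (Jan 6, 2020), D (Dec 5, 2020), E (Jan 21, 2021), A (Feb 18, 2021), C (Dec 20, 2021).
D would otherwise be senior to A, so under the subordination agreement D and A exchange positions.

F, B, G, A, E, D, C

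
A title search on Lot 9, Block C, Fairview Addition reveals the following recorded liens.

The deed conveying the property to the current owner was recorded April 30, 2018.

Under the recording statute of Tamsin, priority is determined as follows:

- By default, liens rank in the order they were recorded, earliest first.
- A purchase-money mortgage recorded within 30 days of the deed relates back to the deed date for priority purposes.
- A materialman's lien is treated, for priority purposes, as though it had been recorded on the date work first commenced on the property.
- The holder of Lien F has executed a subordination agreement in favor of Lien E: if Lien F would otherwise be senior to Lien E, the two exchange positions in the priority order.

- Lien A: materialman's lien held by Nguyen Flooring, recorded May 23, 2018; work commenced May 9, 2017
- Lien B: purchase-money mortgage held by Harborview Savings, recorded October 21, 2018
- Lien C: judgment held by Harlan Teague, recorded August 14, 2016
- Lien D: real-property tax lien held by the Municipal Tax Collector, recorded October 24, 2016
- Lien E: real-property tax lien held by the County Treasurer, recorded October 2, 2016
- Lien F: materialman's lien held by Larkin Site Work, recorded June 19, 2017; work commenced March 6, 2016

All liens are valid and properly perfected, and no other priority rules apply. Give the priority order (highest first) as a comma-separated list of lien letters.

E, C, F, D, A, B

Effective dates after the stated exceptions: A relates back to May 9, 2017 (work commenced); B was recorded 174 days after the deed, outside the 30-day window, so it keeps its recording date; F is treated as recorded March 6, 2016, the work-commencement date.
By effective date: F (March 6, 2016), C (August 14, 2016), E (October 2, 2016), D (October 24, 2016), A (May 9, 2017), B (October 21, 2018).
F would otherwise be senior to E, so under the subordination agreement F and E exchange positions.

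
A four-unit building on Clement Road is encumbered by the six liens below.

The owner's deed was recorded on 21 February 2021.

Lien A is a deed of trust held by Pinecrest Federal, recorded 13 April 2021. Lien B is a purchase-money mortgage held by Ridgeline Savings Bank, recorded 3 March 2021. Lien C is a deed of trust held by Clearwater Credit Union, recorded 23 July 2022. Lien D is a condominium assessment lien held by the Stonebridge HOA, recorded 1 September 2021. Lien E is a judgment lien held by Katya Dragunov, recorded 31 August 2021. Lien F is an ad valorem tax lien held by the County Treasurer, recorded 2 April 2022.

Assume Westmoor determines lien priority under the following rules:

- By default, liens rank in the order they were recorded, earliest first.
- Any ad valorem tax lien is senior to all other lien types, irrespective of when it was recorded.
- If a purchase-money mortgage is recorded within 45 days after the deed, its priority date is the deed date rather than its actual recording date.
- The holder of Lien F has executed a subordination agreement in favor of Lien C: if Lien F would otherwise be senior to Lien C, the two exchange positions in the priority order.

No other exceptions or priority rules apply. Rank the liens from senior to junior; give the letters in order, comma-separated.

C, B, A, E, D, F

Adjusting effective dates: B's effective date is the deed date, 21 February 2021.
F, as an ad valorem tax lien, has superpriority and ranks first.
Remaining liens by effective date: B (21 February 2021), A (13 April 2021), E (31 August 2021), D (1 September 2021), C (23 July 2022).
The subordination applies — F was senior to C — so F and C swap.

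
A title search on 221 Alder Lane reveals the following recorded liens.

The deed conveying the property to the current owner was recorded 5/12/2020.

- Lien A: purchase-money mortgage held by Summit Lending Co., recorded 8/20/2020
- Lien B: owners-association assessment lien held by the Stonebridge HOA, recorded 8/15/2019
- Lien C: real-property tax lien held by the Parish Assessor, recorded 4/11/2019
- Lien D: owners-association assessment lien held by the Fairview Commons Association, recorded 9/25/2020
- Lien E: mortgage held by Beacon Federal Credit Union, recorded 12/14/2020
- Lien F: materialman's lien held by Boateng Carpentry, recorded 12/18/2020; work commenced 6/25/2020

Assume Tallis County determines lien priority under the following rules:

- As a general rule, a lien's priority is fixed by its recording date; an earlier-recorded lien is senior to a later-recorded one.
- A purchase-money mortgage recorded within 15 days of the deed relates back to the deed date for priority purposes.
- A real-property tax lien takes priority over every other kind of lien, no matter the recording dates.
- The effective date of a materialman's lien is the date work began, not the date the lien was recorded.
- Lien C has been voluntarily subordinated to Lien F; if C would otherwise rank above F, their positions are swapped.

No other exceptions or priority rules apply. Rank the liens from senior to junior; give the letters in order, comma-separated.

First, effective dates: A was recorded 100 days after the deed, outside the 15-day window, so it keeps its recording date; F relates back to 6/25/2020 (work commenced).
As a real-property tax lien, C is senior to every other lien.
Among the remaining liens, by effective date: B (8/15/2019), F (6/25/2020), A (8/20/2020), D (9/25/2020), E (12/14/2020).
Because C would otherwise rank above F, the subordination swaps them.

F, B, C, A, D, E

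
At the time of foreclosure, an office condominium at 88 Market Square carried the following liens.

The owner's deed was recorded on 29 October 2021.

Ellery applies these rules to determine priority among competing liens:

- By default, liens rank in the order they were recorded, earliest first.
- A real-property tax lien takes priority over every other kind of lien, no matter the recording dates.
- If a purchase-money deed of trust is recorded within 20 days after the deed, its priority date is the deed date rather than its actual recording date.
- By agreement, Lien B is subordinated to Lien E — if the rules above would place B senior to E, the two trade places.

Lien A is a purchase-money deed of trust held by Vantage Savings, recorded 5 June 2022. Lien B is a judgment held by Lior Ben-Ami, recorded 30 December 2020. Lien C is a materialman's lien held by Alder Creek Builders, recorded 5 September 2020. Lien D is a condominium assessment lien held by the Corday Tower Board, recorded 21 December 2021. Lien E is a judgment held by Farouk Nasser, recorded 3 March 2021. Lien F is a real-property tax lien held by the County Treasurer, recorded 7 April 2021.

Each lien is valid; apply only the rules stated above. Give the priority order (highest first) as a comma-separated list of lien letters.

Effective dates: A was recorded 219 days after the deed — beyond 20 days — so no relation-back applies.
As a real-property tax lien, F is senior to every other lien.
Remaining liens by effective date: C (5 September 2020), B (30 December 2020), E (3 March 2021), D (21 December 2021), A (5 June 2022).
B would otherwise be senior to E, so under the subordination agreement B and E exchange positions.

F, C, E, B, D, A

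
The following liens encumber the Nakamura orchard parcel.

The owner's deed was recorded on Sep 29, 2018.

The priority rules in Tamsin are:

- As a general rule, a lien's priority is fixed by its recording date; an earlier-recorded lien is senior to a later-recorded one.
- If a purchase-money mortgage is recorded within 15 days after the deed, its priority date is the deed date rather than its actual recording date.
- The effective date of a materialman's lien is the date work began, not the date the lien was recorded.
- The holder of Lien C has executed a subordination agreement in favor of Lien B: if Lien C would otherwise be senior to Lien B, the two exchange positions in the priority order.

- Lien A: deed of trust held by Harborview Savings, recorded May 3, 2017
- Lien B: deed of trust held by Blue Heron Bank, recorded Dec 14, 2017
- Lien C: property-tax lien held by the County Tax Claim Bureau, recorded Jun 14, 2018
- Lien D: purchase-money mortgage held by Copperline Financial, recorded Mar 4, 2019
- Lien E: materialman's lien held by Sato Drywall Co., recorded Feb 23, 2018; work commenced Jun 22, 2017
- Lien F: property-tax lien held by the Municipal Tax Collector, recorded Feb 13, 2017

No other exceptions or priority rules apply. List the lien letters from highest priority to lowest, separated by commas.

F, A, E, B, C, D

Effective dates: D missed the 15-day window (156 days after the deed), so its recording date stands; E's effective date is Jun 22, 2017, when work began.
By effective date: F (Feb 13, 2017), A (May 3, 2017), E (Jun 22, 2017), B (Dec 14, 2017), C (Jun 14, 2018), D (Mar 4, 2019).
C already ranks below B; the subordination has no effect.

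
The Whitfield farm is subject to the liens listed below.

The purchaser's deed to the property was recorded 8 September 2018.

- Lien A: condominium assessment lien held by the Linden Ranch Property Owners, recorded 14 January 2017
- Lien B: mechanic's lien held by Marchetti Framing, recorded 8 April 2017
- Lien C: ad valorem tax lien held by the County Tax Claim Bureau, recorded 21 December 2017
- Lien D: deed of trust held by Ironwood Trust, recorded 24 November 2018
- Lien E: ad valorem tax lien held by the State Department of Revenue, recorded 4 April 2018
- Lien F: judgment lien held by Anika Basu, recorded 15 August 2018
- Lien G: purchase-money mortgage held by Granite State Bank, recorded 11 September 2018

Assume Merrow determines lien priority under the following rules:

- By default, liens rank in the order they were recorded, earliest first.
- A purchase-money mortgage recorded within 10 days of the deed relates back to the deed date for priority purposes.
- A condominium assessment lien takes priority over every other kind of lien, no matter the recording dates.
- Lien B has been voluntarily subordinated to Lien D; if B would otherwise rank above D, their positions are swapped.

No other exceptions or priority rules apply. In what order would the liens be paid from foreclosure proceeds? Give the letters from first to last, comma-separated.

A, D, C, E, F, G, B

Adjusting effective dates: G relates back to the deed date 8 September 2018.
A is a condominium assessment lien, so it outranks all other liens regardless of date.
Remaining liens by effective date: B (8 April 2017), C (21 December 2017), E (4 April 2018), F (15 August 2018), G (8 September 2018), D (24 November 2018).
B would otherwise be senior to D, so under the subordination agreement B and D exchange positions.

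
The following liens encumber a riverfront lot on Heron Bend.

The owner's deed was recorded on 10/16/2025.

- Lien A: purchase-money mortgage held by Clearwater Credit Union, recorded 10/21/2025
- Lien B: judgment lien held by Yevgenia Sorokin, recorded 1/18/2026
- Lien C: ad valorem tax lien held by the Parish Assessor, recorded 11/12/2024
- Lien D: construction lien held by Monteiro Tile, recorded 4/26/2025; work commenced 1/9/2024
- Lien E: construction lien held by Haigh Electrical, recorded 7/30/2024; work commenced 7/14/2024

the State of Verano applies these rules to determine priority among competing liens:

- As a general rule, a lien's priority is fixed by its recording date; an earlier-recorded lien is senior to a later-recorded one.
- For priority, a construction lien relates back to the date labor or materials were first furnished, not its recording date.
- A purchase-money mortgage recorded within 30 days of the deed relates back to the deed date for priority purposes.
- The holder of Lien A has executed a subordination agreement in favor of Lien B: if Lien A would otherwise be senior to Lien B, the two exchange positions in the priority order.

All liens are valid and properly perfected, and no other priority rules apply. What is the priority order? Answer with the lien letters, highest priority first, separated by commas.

Adjusting effective dates: A's effective date is the deed date, 10/16/2025; D relates back to 1/9/2024 (work commenced); E is treated as recorded 7/14/2024, the work-commencement date.
By effective date, earliest first: D (1/9/2024), E (7/14/2024), C (11/12/2024), A (10/16/2025), B (1/18/2026).
The subordination applies — A was senior to B — so A and B swap.

D, E, C, B, A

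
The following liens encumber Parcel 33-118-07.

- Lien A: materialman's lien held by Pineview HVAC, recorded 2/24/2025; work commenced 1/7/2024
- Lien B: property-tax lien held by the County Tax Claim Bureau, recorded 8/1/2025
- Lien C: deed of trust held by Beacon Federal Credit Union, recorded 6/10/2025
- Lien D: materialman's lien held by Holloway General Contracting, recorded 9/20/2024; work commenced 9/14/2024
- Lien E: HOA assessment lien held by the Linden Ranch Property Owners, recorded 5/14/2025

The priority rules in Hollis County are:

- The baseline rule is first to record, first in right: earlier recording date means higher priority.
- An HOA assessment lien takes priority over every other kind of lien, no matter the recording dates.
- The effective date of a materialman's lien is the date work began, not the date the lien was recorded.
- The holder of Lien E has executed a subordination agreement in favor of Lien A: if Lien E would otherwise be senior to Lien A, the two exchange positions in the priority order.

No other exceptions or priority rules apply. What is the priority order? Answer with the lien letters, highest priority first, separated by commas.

A, E, D, C, B

Adjusting effective dates: A is treated as recorded 1/7/2024, the work-commencement date; D is treated as recorded 9/14/2024, the work-commencement date.
E, as an HOA assessment lien, has superpriority and ranks first.
Among the remaining liens, by effective date: A (1/7/2024), D (9/14/2024), C (6/10/2025), B (8/1/2025).
E is senior to A before the subordination, so the two trade places.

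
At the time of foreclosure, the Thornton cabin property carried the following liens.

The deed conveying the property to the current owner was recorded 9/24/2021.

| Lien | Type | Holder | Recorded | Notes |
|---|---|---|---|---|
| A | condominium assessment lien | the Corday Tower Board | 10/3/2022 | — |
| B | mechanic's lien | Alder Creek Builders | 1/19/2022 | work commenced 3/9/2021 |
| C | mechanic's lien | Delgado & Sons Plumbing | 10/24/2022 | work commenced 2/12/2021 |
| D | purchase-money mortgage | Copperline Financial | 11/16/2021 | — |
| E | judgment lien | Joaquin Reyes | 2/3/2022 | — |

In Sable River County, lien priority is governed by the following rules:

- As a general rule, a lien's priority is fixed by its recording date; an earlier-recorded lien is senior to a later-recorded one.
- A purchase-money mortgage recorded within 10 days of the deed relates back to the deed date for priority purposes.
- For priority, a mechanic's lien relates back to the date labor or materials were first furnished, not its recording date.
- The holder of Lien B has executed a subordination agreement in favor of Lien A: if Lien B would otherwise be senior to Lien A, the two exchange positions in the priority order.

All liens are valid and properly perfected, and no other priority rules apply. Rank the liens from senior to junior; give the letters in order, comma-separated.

First, effective dates: B relates back to 3/9/2021 (work commenced); C's effective date is 2/12/2021, when work began; D was recorded 53 days after the deed, outside the 10-day window, so it keeps its recording date.
Ordering by effective date: C (2/12/2021), B (3/9/2021), D (11/16/2021), E (2/3/2022), A (10/3/2022).
B is senior to A before the subordination, so the two trade places.

C, A, D, E, B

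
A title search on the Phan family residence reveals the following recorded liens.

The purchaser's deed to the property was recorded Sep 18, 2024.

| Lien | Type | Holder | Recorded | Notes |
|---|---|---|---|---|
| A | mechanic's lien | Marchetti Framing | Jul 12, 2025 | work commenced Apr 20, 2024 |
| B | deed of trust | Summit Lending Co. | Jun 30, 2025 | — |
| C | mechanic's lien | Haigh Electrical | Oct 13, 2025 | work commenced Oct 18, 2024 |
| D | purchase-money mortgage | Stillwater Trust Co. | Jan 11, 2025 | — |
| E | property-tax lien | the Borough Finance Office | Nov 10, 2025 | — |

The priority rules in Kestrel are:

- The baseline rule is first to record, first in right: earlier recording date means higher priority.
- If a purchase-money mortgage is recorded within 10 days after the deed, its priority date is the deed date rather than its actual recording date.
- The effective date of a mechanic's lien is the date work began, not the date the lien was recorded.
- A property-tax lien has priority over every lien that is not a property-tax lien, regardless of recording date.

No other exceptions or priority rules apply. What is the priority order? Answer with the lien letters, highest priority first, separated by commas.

Adjusting effective dates: A is treated as recorded Apr 20, 2024, the work-commencement date; C relates back to Oct 18, 2024 (work commenced); D was recorded 115 days after the deed, outside the 10-day window, so it keeps its recording date.
E, as a property-tax lien, has superpriority and ranks first.
Ordering the rest by effective date: A (Apr 20, 2024), C (Oct 18, 2024), D (Jan 11, 2025), B (Jun 30, 2025).

E, A, C, D, B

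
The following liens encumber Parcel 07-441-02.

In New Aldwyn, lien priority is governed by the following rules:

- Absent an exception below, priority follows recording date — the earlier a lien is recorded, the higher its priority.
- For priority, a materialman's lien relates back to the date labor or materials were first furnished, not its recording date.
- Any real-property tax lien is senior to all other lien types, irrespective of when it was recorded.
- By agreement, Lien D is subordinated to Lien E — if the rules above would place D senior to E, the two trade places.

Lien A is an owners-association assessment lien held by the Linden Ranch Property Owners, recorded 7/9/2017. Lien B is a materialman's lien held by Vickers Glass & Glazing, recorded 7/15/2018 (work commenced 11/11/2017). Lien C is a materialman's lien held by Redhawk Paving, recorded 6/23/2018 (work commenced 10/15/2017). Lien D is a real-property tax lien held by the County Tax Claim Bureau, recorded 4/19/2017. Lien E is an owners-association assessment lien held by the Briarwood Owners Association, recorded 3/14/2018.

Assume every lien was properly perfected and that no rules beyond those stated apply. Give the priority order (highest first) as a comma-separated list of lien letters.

First, effective dates: B is treated as recorded 11/11/2017, the work-commencement date; C relates back to 10/15/2017 (work commenced).
D, as a real-property tax lien, has superpriority and ranks first.
Remaining liens by effective date: A (7/9/2017), C (10/15/2017), B (11/11/2017), E (3/14/2018).
D would otherwise be senior to E, so under the subordination agreement D and E exchange positions.

E, A, C, B, D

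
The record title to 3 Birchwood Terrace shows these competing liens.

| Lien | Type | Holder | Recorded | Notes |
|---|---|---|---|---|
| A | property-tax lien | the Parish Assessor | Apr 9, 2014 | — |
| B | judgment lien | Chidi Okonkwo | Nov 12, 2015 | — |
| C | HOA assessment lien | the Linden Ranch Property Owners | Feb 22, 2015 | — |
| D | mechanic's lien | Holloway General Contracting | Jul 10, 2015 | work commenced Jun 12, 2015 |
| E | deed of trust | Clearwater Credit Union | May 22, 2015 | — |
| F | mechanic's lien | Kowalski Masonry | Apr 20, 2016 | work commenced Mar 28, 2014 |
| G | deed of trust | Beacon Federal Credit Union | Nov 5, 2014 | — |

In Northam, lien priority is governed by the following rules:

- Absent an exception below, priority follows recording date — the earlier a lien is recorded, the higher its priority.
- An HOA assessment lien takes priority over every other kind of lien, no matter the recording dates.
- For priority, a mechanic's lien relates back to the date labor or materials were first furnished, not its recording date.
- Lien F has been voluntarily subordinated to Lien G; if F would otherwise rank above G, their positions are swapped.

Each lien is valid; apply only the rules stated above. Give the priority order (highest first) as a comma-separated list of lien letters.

C, G, A, F, E, D, B

First, effective dates: D is treated as recorded Jun 12, 2015, the work-commencement date; F is treated as recorded Mar 28, 2014, the work-commencement date.
As an HOA assessment lien, C is senior to every other lien.
Ordering the rest by effective date: F (Mar 28, 2014), A (Apr 9, 2014), G (Nov 5, 2014), E (May 22, 2015), D (Jun 12, 2015), B (Nov 12, 2015).
F would otherwise be senior to G, so under the subordination agreement F and G exchange positions.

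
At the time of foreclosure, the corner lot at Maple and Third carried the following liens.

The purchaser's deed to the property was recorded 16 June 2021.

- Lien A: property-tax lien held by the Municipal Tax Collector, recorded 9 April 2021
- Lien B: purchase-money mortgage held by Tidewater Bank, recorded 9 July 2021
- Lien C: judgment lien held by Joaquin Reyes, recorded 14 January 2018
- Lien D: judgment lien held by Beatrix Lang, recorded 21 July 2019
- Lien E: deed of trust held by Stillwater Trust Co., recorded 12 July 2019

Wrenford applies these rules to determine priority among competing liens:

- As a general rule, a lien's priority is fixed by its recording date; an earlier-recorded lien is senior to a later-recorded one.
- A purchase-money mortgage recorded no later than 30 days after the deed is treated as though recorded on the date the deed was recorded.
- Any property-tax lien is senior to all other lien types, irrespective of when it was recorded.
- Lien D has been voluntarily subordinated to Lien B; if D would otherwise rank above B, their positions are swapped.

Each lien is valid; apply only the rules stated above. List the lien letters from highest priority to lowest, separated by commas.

A, C, E, B, D

Effective dates after the stated exceptions: B relates back to the deed date 16 June 2021.
A is a property-tax lien, so it outranks all other liens regardless of date.
Ordering the rest by effective date: C (14 January 2018), E (12 July 2019), D (21 July 2019), B (16 June 2021).
D is senior to B before the subordination, so the two trade places.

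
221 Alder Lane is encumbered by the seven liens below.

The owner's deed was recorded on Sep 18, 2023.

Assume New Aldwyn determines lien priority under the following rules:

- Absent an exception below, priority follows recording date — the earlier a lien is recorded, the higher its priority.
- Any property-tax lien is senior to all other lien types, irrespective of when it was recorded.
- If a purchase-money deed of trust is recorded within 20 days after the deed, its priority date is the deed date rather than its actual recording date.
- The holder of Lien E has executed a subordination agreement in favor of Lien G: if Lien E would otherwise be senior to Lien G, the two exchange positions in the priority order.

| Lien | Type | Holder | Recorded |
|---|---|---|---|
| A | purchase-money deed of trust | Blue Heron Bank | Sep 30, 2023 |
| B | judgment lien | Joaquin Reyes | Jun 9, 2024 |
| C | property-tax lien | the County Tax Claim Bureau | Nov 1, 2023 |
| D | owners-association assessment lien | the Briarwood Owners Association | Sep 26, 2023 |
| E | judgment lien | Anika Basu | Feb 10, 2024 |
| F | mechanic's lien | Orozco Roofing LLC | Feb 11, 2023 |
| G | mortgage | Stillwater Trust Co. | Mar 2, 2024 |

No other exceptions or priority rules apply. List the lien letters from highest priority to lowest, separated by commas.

Effective dates after the stated exceptions: A's effective date is the deed date, Sep 18, 2023.
C is a property-tax lien and takes priority over every other lien.
Ordering the rest by effective date: F (Feb 11, 2023), A (Sep 18, 2023), D (Sep 26, 2023), E (Feb 10, 2024), G (Mar 2, 2024), B (Jun 9, 2024).
The subordination applies — E was senior to G — so E and G swap.

C, F, A, D, G, E, B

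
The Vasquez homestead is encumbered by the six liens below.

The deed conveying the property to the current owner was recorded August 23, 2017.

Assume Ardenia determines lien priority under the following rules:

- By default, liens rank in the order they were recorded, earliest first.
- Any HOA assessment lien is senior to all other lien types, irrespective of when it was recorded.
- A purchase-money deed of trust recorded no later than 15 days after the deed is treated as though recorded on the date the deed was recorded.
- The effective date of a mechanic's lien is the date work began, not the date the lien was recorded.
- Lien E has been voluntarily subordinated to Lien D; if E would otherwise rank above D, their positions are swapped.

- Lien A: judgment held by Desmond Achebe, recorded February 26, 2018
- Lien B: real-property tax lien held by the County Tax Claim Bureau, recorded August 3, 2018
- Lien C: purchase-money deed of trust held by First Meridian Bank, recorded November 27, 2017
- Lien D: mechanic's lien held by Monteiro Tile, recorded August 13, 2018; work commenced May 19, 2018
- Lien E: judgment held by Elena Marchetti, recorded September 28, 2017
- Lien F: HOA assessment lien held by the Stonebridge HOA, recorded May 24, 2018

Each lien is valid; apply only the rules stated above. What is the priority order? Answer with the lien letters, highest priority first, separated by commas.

F, D, C, A, E, B

First, effective dates: C was recorded 96 days after the deed, outside the 15-day window, so it keeps its recording date; D's effective date is May 19, 2018, when work began.
F is an HOA assessment lien and takes priority over every other lien.
The other liens, earliest effective date first: E (September 28, 2017), C (November 27, 2017), A (February 26, 2018), D (May 19, 2018), B (August 3, 2018).
E would otherwise be senior to D, so under the subordination agreement E and D exchange positions.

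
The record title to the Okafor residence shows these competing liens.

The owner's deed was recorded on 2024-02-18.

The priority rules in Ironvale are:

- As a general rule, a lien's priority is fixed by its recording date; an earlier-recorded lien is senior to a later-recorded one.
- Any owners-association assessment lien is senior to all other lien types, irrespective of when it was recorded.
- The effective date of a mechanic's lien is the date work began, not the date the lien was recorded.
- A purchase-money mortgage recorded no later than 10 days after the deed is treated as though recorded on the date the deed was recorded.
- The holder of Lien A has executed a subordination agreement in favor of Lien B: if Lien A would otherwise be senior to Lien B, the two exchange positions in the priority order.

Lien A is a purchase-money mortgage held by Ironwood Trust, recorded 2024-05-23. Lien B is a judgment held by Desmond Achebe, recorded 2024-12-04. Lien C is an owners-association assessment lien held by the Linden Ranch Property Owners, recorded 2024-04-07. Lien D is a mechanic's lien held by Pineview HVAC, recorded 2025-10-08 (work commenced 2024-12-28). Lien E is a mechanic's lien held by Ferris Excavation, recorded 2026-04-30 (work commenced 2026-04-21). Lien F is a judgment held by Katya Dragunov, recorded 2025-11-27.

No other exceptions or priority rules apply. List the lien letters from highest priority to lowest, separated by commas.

First, effective dates: A was recorded 95 days after the deed — beyond 10 days — so no relation-back applies; D's effective date is 2024-12-28, when work began; E's effective date is 2026-04-21, when work began.
C is an owners-association assessment lien and takes priority over every other lien.
Ordering the rest by effective date: A (2024-05-23), B (2024-12-04), D (2024-12-28), F (2025-11-27), E (2026-04-21).
A is senior to B before the subordination, so the two trade places.

C, B, A, D, F, E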